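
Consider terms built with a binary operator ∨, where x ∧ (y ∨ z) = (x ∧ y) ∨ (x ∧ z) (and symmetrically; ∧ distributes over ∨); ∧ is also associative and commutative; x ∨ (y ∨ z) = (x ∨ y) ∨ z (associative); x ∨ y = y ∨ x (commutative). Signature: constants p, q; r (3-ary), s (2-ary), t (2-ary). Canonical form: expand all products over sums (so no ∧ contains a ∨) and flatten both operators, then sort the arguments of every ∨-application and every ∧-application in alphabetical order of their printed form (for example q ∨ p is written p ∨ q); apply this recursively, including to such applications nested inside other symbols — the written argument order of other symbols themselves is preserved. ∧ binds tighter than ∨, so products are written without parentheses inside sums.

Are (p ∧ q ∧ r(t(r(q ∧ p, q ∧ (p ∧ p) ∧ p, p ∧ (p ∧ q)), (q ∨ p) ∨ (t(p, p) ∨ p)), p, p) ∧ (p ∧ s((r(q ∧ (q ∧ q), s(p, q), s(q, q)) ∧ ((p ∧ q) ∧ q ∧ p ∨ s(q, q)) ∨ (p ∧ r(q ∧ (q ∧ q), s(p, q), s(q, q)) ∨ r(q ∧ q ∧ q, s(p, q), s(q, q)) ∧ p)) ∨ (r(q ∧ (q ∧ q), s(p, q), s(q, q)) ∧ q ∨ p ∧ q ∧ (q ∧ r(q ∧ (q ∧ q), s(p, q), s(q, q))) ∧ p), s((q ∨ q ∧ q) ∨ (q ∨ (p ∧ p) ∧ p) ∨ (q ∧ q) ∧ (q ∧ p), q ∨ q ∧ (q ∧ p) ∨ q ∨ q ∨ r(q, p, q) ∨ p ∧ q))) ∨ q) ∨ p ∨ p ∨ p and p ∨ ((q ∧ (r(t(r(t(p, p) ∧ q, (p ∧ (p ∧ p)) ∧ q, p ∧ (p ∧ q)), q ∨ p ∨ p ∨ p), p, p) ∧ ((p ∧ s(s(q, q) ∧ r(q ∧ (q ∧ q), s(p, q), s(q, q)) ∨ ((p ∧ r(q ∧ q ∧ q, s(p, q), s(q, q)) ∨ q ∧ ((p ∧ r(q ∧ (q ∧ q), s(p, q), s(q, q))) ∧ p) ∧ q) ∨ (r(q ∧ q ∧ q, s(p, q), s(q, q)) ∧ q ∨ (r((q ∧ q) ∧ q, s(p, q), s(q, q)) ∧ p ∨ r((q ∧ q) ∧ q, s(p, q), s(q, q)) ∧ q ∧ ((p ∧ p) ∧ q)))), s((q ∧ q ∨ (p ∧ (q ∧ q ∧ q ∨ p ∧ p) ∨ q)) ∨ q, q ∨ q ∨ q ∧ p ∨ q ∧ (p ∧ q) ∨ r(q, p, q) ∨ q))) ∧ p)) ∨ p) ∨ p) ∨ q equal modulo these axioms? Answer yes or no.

Answer: no — p ∨ p ∨ p ∨ p ∧ p ∧ q ∧ r(t(r(p ∧ q, p ∧ p ∧ p ∧ q, p ∧ p ∧ q), p ∨ p ∨ q ∨ t(p, p)), p, p) ∧ s(p ∧ p ∧ q ∧ q ∧ r(q ∧ q ∧ q, s(p, q), s(q, q)) ∨ p ∧ p ∧ q ∧ q ∧ r(q ∧ q ∧ q, s(p, q), s(q, q)) ∨ p ∧ r(q ∧ q ∧ q, s(p, q), s(q, q)) ∨ p ∧ r(q ∧ q ∧ q, s(p, q), s(q, q)) ∨ q ∧ r(q ∧ q ∧ q, s(p, q), s(q, q)) ∨ r(q ∧ q ∧ q, s(p, q), s(q, q)) ∧ s(q, q), s(p ∧ p ∧ p ∨ p ∧ q ∧ q ∧ q ∨ q ∨ q ∨ q ∧ q, p ∧ q ∨ p ∧ q ∧ q ∨ q ∨ q ∨ q ∨ r(q, p, q))) ∨ q vs p ∨ p ∨ p ∨ p ∧ p ∧ q ∧ r(t(r(q ∧ t(p, p), p ∧ p ∧ p ∧ q, p ∧ p ∧ q), p ∨ p ∨ p ∨ q), p, p) ∧ s(p ∧ p ∧ q ∧ q ∧ r(q ∧ q ∧ q, s(p, q), s(q, q)) ∨ p ∧ p ∧ q ∧ q ∧ r(q ∧ q ∧ q, s(p, q), s(q, q)) ∨ p ∧ r(q ∧ q ∧ q, s(p, q), s(q, q)) ∨ p ∧ r(q ∧ q ∧ q, s(p, q), s(q, q)) ∨ q ∧ r(q ∧ q ∧ q, s(p, q), s(q, q)) ∨ r(q ∧ q ∧ q, s(p, q), s(q, q)) ∧ s(q, q), s(p ∧ p ∧ p ∨ p ∧ q ∧ q ∧ q ∨ q ∨ q ∨ q ∧ q, p ∧ q ∨ p ∧ q ∧ q ∨ q ∨ q ∨ q ∨ r(q, p, q))) ∨ q

Derivation:
Left:  (p ∧ q ∧ r(t(r(q ∧ p, q ∧ (p ∧ p) ∧ p, p ∧ (p ∧ q)), (q ∨ p) ∨ (t(p, p) ∨ p)), p, p) ∧ (p ∧ s((r(q ∧ (q ∧ q), s(p, q), s(q, q)) ∧ ((p ∧ q) ∧ q ∧ p ∨ s(q, q)) ∨ (p ∧ r(q ∧ (q ∧ q), s(p, q), s(q, q)) ∨ r(q ∧ q ∧ q, s(p, q), s(q, q)) ∧ p)) ∨ (r(q ∧ (q ∧ q), s(p, q), s(q, q)) ∧ q ∨ p ∧ q ∧ (q ∧ r(q ∧ (q ∧ q), s(p, q), s(q, q))) ∧ p), s((q ∨ q ∧ q) ∨ (q ∨ (p ∧ p) ∧ p) ∨ (q ∧ q) ∧ (q ∧ p), q ∨ q ∧ (q ∧ p) ∨ q ∨ q ∨ r(q, p, q) ∨ p ∧ q))) ∨ q) ∨ p ∨ p ∨ p
  Distribute:  p ∧ p ∧ q ∧ r(t(r(p ∧ q, p ∧ p ∧ p ∧ q, p ∧ p ∧ q), p ∨ p ∨ q ∨ t(p, p)), p, p) ∧ s(p ∧ p ∧ q ∧ q ∧ r(q ∧ q ∧ q, s(p, q), s(q, q)) ∨ p ∧ p ∧ q ∧ q ∧ r(q ∧ q ∧ q, s(p, q), s(q, q)) ∨ p ∧ r(q ∧ q ∧ q, s(p, q), s(q, q)) ∨ p ∧ r(q ∧ q ∧ q, s(p, q), s(q, q)) ∨ q ∧ r(q ∧ q ∧ q, s(p, q), s(q, q)) ∨ r(q ∧ q ∧ q, s(p, q), s(q, q)) ∧ s(q, q), s(p ∧ p ∧ p ∨ p ∧ q ∧ q ∧ q ∨ q ∨ q ∨ q ∧ q, p ∧ q ∨ p ∧ q ∧ q ∨ q ∨ q ∨ q ∨ r(q, p, q))) ∨ q ∨ p ∨ p ∨ p
  Order the arguments:  p ∨ p ∨ p ∨ p ∧ p ∧ q ∧ r(t(r(p ∧ q, p ∧ p ∧ p ∧ q, p ∧ p ∧ q), p ∨ p ∨ q ∨ t(p, p)), p, p) ∧ s(p ∧ p ∧ q ∧ q ∧ r(q ∧ q ∧ q, s(p, q), s(q, q)) ∨ p ∧ p ∧ q ∧ q ∧ r(q ∧ q ∧ q, s(p, q), s(q, q)) ∨ p ∧ r(q ∧ q ∧ q, s(p, q), s(q, q)) ∨ p ∧ r(q ∧ q ∧ q, s(p, q), s(q, q)) ∨ q ∧ r(q ∧ q ∧ q, s(p, q), s(q, q)) ∨ r(q ∧ q ∧ q, s(p, q), s(q, q)) ∧ s(q, q), s(p ∧ p ∧ p ∨ p ∧ q ∧ q ∧ q ∨ q ∨ q ∨ q ∧ q, p ∧ q ∨ p ∧ q ∧ q ∨ q ∨ q ∨ q ∨ r(q, p, q))) ∨ q
Right:  p ∨ ((q ∧ (r(t(r(t(p, p) ∧ q, (p ∧ (p ∧ p)) ∧ q, p ∧ (p ∧ q)), q ∨ p ∨ p ∨ p), p, p) ∧ ((p ∧ s(s(q, q) ∧ r(q ∧ (q ∧ q), s(p, q), s(q, q)) ∨ ((p ∧ r(q ∧ q ∧ q, s(p, q), s(q, q)) ∨ q ∧ ((p ∧ r(q ∧ (q ∧ q), s(p, q), s(q, q))) ∧ p) ∧ q) ∨ (r(q ∧ q ∧ q, s(p, q), s(q, q)) ∧ q ∨ (r((q ∧ q) ∧ q, s(p, q), s(q, q)) ∧ p ∨ r((q ∧ q) ∧ q, s(p, q), s(q, q)) ∧ q ∧ ((p ∧ p) ∧ q)))), s((q ∧ q ∨ (p ∧ (q ∧ q ∧ q ∨ p ∧ p) ∨ q)) ∨ q, q ∨ q ∨ q ∧ p ∨ q ∧ (p ∧ q) ∨ r(q, p, q) ∨ q))) ∧ p)) ∨ p) ∨ p) ∨ q
  Distribute:  p ∨ p ∧ p ∧ q ∧ r(t(r(q ∧ t(p, p), p ∧ p ∧ p ∧ q, p ∧ p ∧ q), p ∨ p ∨ p ∨ q), p, p) ∧ s(p ∧ p ∧ q ∧ q ∧ r(q ∧ q ∧ q, s(p, q), s(q, q)) ∨ p ∧ p ∧ q ∧ q ∧ r(q ∧ q ∧ q, s(p, q), s(q, q)) ∨ p ∧ r(q ∧ q ∧ q, s(p, q), s(q, q)) ∨ p ∧ r(q ∧ q ∧ q, s(p, q), s(q, q)) ∨ q ∧ r(q ∧ q ∧ q, s(p, q), s(q, q)) ∨ r(q ∧ q ∧ q, s(p, q), s(q, q)) ∧ s(q, q), s(p ∧ p ∧ p ∨ p ∧ q ∧ q ∧ q ∨ q ∨ q ∨ q ∧ q, p ∧ q ∨ p ∧ q ∧ q ∨ q ∨ q ∨ q ∨ r(q, p, q))) ∨ p ∨ p ∨ q
  Order the arguments:  p ∨ p ∨ p ∨ p ∧ p ∧ q ∧ r(t(r(q ∧ t(p, p), p ∧ p ∧ p ∧ q, p ∧ p ∧ q), p ∨ p ∨ p ∨ q), p, p) ∧ s(p ∧ p ∧ q ∧ q ∧ r(q ∧ q ∧ q, s(p, q), s(q, q)) ∨ p ∧ p ∧ q ∧ q ∧ r(q ∧ q ∧ q, s(p, q), s(q, q)) ∨ p ∧ r(q ∧ q ∧ q, s(p, q), s(q, q)) ∨ p ∧ r(q ∧ q ∧ q, s(p, q), s(q, q)) ∨ q ∧ r(q ∧ q ∧ q, s(p, q), s(q, q)) ∨ r(q ∧ q ∧ q, s(p, q), s(q, q)) ∧ s(q, q), s(p ∧ p ∧ p ∨ p ∧ q ∧ q ∧ q ∨ q ∨ q ∨ q ∧ q, p ∧ q ∨ p ∧ q ∧ q ∨ q ∨ q ∨ q ∨ r(q, p, q))) ∨ q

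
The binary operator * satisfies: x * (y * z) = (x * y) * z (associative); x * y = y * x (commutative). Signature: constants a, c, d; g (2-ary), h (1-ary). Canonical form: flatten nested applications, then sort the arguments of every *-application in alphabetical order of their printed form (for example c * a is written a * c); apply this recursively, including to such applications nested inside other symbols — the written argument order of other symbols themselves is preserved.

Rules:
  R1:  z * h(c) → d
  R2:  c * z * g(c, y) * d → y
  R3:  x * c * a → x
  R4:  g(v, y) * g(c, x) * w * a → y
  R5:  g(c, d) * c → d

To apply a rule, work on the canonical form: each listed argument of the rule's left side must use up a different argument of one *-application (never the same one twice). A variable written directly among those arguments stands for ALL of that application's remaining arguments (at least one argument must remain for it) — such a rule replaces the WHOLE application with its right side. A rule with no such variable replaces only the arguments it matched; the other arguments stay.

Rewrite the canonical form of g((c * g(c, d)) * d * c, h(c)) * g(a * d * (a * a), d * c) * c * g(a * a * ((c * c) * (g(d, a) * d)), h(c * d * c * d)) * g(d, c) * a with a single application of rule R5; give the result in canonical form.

Answer: a * c * g(a * a * a * d, c * d) * g(a * a * c * c * d * g(d, a), h(c * c * d * d)) * g(c * d * d, h(c)) * g(d, c)

Derivation:
Canonical form:  a * c * g(a * a * a * d, c * d) * g(a * a * c * c * d * g(d, a), h(c * c * d * d)) * g(c * c * d * g(c, d), h(c)) * g(d, c)
R5 matches:  uses c, g(c, d)
Giving:  a * c * g(a * a * a * d, c * d) * g(a * a * c * c * d * g(d, a), h(c * c * d * d)) * g(c * d * d, h(c)) * g(d, c)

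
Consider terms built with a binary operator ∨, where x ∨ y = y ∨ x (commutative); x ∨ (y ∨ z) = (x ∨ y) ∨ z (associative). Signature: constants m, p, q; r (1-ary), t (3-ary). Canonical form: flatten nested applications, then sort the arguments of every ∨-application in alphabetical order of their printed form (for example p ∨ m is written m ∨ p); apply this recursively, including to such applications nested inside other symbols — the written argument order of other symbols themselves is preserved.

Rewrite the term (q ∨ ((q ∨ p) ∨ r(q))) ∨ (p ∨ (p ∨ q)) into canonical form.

Answer: p ∨ p ∨ p ∨ q ∨ q ∨ q ∨ r(q)

Derivation:
Flatten:  q ∨ q ∨ p ∨ r(q) ∨ p ∨ p ∨ q
Sort:  p ∨ p ∨ p ∨ q ∨ q ∨ q ∨ r(q)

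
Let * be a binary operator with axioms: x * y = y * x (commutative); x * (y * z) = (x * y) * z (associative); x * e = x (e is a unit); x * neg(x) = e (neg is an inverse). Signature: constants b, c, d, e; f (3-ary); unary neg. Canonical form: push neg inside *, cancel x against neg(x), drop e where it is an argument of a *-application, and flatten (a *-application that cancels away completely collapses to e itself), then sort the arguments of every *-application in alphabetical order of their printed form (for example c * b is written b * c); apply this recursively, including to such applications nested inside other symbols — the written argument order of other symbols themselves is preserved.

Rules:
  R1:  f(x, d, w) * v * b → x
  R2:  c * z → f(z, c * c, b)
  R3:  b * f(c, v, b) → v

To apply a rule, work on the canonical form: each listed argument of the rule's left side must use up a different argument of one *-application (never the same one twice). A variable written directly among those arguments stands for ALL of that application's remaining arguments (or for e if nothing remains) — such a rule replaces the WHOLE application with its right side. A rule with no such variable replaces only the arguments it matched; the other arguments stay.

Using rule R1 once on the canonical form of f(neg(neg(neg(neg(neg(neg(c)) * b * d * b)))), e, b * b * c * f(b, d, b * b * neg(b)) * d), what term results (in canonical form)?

Canonical form:  f(b * b * c * d, e, b * b * c * d * f(b, d, b))
Match R1:  consume b, f(b, d, b);  v := b * c * d, w := b, x := b
Every leftover argument binds to the variable; the entire application is replaced.
Result:  f(b * b * c * d, e, b)

Answer: f(b * b * c * d, e, b)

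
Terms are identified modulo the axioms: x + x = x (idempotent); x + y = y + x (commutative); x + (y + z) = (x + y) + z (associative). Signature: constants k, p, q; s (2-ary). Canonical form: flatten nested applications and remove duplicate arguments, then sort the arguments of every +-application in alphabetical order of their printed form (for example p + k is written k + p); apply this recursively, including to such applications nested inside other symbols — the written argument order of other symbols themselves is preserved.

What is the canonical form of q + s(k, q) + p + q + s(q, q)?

Idempotence:  drop duplicate q
Order the arguments:  p + q + s(k, q) + s(q, q)

Answer: p + q + s(k, q) + s(q, q)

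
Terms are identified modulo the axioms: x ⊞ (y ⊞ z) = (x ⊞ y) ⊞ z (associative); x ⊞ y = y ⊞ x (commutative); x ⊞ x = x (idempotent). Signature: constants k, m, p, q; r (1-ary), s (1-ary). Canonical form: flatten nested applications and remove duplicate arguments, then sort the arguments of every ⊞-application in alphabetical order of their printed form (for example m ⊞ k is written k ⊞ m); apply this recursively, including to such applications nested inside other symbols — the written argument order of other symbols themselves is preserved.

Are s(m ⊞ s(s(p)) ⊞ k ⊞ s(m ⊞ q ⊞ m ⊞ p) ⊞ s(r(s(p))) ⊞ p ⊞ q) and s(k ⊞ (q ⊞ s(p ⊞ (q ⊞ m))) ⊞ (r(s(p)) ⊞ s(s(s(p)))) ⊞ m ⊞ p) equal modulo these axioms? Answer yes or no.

Answer: no — s(k ⊞ m ⊞ p ⊞ q ⊞ s(m ⊞ p ⊞ q) ⊞ s(r(s(p))) ⊞ s(s(p))) vs s(k ⊞ m ⊞ p ⊞ q ⊞ r(s(p)) ⊞ s(m ⊞ p ⊞ q) ⊞ s(s(s(p))))

Derivation:
Left:  s(m ⊞ s(s(p)) ⊞ k ⊞ s(m ⊞ q ⊞ m ⊞ p) ⊞ s(r(s(p))) ⊞ p ⊞ q)
  Work inside:  m ⊞ s(s(p)) ⊞ k ⊞ s(m ⊞ q ⊞ m ⊞ p) ⊞ s(r(s(p))) ⊞ p ⊞ q
  Simplify inside:  s(m ⊞ q ⊞ m ⊞ p)  →  s(m ⊞ p ⊞ q)
  Sort arguments:  k ⊞ m ⊞ p ⊞ q ⊞ s(m ⊞ p ⊞ q) ⊞ s(r(s(p))) ⊞ s(s(p))
  Rebuild:  s(k ⊞ m ⊞ p ⊞ q ⊞ s(m ⊞ p ⊞ q) ⊞ s(r(s(p))) ⊞ s(s(p)))
Right:  s(k ⊞ (q ⊞ s(p ⊞ (q ⊞ m))) ⊞ (r(s(p)) ⊞ s(s(s(p)))) ⊞ m ⊞ p)
  Descend into:  k ⊞ (q ⊞ s(p ⊞ (q ⊞ m))) ⊞ (r(s(p)) ⊞ s(s(s(p)))) ⊞ m ⊞ p
  Merge nested applications:  k ⊞ q ⊞ s(p ⊞ (q ⊞ m)) ⊞ r(s(p)) ⊞ s(s(s(p))) ⊞ m ⊞ p
  Canonicalize subterm:  s(p ⊞ (q ⊞ m))  →  s(m ⊞ p ⊞ q)
  Sort:  k ⊞ m ⊞ p ⊞ q ⊞ r(s(p)) ⊞ s(m ⊞ p ⊞ q) ⊞ s(s(s(p)))
  Reassemble:  s(k ⊞ m ⊞ p ⊞ q ⊞ r(s(p)) ⊞ s(m ⊞ p ⊞ q) ⊞ s(s(s(p))))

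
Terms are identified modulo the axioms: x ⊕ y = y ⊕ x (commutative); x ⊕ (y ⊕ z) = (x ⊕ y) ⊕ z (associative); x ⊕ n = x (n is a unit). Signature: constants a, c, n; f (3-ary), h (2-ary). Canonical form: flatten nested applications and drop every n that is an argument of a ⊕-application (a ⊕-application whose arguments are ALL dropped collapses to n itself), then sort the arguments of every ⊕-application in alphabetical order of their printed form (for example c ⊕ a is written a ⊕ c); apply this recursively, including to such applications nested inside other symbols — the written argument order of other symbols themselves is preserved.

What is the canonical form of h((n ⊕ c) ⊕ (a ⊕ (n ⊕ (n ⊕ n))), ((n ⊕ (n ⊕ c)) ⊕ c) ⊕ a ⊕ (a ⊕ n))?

Answer: h(a ⊕ c, a ⊕ a ⊕ c ⊕ c)

Derivation:
Focus inside:  ((n ⊕ (n ⊕ c)) ⊕ c) ⊕ a ⊕ (a ⊕ n)
Merge nested applications:  n ⊕ n ⊕ c ⊕ c ⊕ a ⊕ a ⊕ n
Unit:  drop n (×3)
Order the arguments:  a ⊕ a ⊕ c ⊕ c
Rebuild:  h(a ⊕ c, a ⊕ a ⊕ c ⊕ c)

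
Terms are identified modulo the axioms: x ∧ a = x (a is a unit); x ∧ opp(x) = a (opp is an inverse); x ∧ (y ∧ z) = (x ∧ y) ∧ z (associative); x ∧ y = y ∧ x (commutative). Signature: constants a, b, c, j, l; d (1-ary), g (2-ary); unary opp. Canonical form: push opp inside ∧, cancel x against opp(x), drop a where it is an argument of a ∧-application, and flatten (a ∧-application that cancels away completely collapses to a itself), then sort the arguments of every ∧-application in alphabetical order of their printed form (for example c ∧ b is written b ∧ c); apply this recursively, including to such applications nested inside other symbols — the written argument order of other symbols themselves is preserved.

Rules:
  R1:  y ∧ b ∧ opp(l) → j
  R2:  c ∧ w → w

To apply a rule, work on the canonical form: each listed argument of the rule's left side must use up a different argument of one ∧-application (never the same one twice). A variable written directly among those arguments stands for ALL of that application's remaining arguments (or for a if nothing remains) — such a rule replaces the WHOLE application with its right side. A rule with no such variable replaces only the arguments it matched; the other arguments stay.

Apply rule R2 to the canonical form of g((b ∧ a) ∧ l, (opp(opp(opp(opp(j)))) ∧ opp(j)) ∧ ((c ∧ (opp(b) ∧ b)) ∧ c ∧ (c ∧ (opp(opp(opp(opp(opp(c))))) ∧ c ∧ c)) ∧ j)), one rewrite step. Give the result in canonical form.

Answer: g(b ∧ l, c ∧ c ∧ c ∧ j)

Derivation:
Canonical form:  g(b ∧ l, c ∧ c ∧ c ∧ c ∧ j)
R2 matches:  uses c;  w := c ∧ c ∧ c ∧ j
The extension variable absorbs all remaining arguments, so the whole application is rewritten.
Result:  g(b ∧ l, c ∧ c ∧ c ∧ j)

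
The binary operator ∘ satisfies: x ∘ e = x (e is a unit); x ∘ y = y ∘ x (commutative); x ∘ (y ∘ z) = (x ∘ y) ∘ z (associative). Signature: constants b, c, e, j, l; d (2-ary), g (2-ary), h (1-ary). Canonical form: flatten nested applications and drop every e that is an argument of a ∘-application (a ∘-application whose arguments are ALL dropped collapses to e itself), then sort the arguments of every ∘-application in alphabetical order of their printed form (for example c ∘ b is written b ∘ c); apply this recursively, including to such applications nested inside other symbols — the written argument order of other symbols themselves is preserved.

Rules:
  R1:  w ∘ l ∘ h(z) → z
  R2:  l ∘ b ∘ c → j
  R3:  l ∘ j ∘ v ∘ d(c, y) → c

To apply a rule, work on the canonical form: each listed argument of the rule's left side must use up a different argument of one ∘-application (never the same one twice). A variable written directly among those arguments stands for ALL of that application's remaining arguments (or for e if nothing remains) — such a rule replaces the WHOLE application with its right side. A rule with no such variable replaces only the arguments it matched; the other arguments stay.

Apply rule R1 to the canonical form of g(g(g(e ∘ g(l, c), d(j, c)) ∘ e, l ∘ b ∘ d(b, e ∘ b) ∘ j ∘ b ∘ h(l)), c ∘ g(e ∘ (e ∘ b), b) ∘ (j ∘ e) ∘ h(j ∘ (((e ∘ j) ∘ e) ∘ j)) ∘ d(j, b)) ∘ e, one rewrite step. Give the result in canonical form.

Answer: g(g(g(g(l, c), d(j, c)), l), c ∘ d(j, b) ∘ g(b, b) ∘ h(j ∘ j ∘ j) ∘ j)

Derivation:
Canonical form:  g(g(g(g(l, c), d(j, c)), b ∘ b ∘ d(b, b) ∘ h(l) ∘ j ∘ l), c ∘ d(j, b) ∘ g(b, b) ∘ h(j ∘ j ∘ j) ∘ j)
Match R1:  consume h(l), l;  w := b ∘ b ∘ d(b, b) ∘ j, z := l
Every leftover argument binds to the variable; the entire application is replaced.
New term:  g(g(g(g(l, c), d(j, c)), l), c ∘ d(j, b) ∘ g(b, b) ∘ h(j ∘ j ∘ j) ∘ j)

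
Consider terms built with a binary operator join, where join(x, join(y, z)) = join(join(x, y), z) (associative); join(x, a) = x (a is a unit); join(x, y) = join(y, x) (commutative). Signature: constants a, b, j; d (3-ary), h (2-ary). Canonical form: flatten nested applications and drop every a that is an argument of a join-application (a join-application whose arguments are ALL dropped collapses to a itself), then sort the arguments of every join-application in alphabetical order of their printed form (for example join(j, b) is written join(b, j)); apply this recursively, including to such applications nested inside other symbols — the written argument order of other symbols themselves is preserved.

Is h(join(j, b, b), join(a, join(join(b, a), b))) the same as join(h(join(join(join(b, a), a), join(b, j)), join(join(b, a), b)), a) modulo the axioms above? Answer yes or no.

Left:  h(join(j, b, b), join(a, join(join(b, a), b)))
  Work inside:  join(a, join(join(b, a), b))
  Un-nest:  join(a, b, a, b)
  Drop the unit:  drop a (×2)
  Order the arguments:  join(b, b)
  Put back:  h(join(b, b, j), join(b, b))
Right:  join(h(join(join(join(b, a), a), join(b, j)), join(join(b, a), b)), a)
  Canonicalize subterm:  h(join(join(join(b, a), a), join(b, j)), join(join(b, a), b))  →  h(join(b, b, j), join(b, b))
  Unit:  drop a
  Order the arguments:  h(join(b, b, j), join(b, b))

Answer: yes — both canonical forms are h(join(b, b, j), join(b, b))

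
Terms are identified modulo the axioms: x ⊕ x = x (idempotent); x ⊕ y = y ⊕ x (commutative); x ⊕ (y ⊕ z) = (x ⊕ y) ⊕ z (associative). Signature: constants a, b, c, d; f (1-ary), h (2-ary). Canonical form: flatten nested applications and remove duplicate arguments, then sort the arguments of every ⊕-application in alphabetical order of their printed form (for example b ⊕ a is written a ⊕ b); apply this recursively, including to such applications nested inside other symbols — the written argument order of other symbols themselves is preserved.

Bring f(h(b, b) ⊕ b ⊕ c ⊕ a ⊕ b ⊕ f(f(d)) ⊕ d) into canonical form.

Work inside:  h(b, b) ⊕ b ⊕ c ⊕ a ⊕ b ⊕ f(f(d)) ⊕ d
Deduplicate:  drop duplicate b
Sort arguments:  a ⊕ b ⊕ c ⊕ d ⊕ f(f(d)) ⊕ h(b, b)
Reassemble:  f(a ⊕ b ⊕ c ⊕ d ⊕ f(f(d)) ⊕ h(b, b))

Answer: f(a ⊕ b ⊕ c ⊕ d ⊕ f(f(d)) ⊕ h(b, b))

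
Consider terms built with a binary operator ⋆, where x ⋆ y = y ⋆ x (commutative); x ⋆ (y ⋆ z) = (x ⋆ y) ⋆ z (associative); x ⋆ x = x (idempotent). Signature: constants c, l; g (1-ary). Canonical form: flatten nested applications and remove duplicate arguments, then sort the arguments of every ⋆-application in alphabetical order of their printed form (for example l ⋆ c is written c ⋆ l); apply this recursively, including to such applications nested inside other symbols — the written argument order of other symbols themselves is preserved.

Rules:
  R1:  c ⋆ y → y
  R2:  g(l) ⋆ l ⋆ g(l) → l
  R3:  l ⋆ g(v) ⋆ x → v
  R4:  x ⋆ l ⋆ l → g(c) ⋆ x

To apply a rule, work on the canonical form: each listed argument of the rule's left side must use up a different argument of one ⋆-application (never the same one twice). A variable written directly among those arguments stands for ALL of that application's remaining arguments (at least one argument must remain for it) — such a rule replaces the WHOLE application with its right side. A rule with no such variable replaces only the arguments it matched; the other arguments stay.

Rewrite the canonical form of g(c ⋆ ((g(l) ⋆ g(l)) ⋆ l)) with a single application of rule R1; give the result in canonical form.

Canonical form:  g(c ⋆ g(l) ⋆ l)
Apply R1:  consuming c;  y := g(l) ⋆ l
The extension variable absorbs all remaining arguments, so the whole application is rewritten.
Result:  g(g(l) ⋆ l)

Answer: g(g(l) ⋆ l)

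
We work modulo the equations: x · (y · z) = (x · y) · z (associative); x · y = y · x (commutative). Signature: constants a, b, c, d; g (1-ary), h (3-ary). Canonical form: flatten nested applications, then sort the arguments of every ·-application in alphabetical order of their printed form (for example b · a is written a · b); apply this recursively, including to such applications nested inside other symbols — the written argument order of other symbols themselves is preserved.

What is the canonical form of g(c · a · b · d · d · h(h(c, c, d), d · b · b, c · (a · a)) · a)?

Answer: g(a · a · b · c · d · d · h(h(c, c, d), b · b · d, a · a · c))

Derivation:
Work inside:  c · a · b · d · d · h(h(c, c, d), d · b · b, c · (a · a)) · a
Simplify inside:  h(h(c, c, d), d · b · b, c · (a · a))  →  h(h(c, c, d), b · b · d, a · a · c)
Order the arguments:  a · a · b · c · d · d · h(h(c, c, d), b · b · d, a · a · c)
Rebuild:  g(a · a · b · c · d · d · h(h(c, c, d), b · b · d, a · a · c))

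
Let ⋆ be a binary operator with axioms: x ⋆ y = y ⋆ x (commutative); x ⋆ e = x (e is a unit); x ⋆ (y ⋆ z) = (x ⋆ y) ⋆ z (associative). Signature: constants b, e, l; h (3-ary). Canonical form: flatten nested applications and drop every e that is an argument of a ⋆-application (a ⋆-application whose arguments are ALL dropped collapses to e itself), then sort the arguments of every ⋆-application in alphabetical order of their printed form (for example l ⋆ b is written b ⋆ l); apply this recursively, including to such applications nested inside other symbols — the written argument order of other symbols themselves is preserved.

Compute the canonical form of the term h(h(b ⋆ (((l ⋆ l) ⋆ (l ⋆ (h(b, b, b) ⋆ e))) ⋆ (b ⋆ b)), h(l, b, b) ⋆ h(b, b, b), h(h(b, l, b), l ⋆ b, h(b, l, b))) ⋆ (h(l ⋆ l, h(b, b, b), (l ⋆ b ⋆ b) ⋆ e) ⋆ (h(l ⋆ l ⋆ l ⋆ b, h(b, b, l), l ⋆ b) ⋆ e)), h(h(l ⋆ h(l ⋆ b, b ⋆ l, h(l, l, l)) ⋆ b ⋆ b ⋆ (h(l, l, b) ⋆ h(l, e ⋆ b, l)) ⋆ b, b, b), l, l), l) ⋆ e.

Answer: h(h(b ⋆ b ⋆ b ⋆ h(b, b, b) ⋆ l ⋆ l ⋆ l, h(b, b, b) ⋆ h(l, b, b), h(h(b, l, b), b ⋆ l, h(b, l, b))) ⋆ h(b ⋆ l ⋆ l ⋆ l, h(b, b, l), b ⋆ l) ⋆ h(l ⋆ l, h(b, b, b), b ⋆ b ⋆ l), h(h(b ⋆ b ⋆ b ⋆ h(b ⋆ l, b ⋆ l, h(l, l, l)) ⋆ h(l, b, l) ⋆ h(l, l, b) ⋆ l, b, b), l, l), l)

Derivation:
Inside:  h(h(b ⋆ (((l ⋆ l) ⋆ (l ⋆ (h(b, b, b) ⋆ e))) ⋆ (b ⋆ b)), h(l, b, b) ⋆ h(b, b, b), h(h(b, l, b), l ⋆ b, h(b, l, b))) ⋆ (h(l ⋆ l, h(b, b, b), (l ⋆ b ⋆ b) ⋆ e) ⋆ (h(l ⋆ l ⋆ l ⋆ b, h(b, b, l), l ⋆ b) ⋆ e)), h(h(l ⋆ h(l ⋆ b, b ⋆ l, h(l, l, l)) ⋆ b ⋆ b ⋆ (h(l, l, b) ⋆ h(l, e ⋆ b, l)) ⋆ b, b, b), l, l), l)  →  h(h(b ⋆ b ⋆ b ⋆ h(b, b, b) ⋆ l ⋆ l ⋆ l, h(b, b, b) ⋆ h(l, b, b), h(h(b, l, b), b ⋆ l, h(b, l, b))) ⋆ h(b ⋆ l ⋆ l ⋆ l, h(b, b, l), b ⋆ l) ⋆ h(l ⋆ l, h(b, b, b), b ⋆ b ⋆ l), h(h(b ⋆ b ⋆ b ⋆ h(b ⋆ l, b ⋆ l, h(l, l, l)) ⋆ h(l, b, l) ⋆ h(l, l, b) ⋆ l, b, b), l, l), l)
Drop the unit:  drop e
Sort:  h(h(b ⋆ b ⋆ b ⋆ h(b, b, b) ⋆ l ⋆ l ⋆ l, h(b, b, b) ⋆ h(l, b, b), h(h(b, l, b), b ⋆ l, h(b, l, b))) ⋆ h(b ⋆ l ⋆ l ⋆ l, h(b, b, l), b ⋆ l) ⋆ h(l ⋆ l, h(b, b, b), b ⋆ b ⋆ l), h(h(b ⋆ b ⋆ b ⋆ h(b ⋆ l, b ⋆ l, h(l, l, l)) ⋆ h(l, b, l) ⋆ h(l, l, b) ⋆ l, b, b), l, l), l)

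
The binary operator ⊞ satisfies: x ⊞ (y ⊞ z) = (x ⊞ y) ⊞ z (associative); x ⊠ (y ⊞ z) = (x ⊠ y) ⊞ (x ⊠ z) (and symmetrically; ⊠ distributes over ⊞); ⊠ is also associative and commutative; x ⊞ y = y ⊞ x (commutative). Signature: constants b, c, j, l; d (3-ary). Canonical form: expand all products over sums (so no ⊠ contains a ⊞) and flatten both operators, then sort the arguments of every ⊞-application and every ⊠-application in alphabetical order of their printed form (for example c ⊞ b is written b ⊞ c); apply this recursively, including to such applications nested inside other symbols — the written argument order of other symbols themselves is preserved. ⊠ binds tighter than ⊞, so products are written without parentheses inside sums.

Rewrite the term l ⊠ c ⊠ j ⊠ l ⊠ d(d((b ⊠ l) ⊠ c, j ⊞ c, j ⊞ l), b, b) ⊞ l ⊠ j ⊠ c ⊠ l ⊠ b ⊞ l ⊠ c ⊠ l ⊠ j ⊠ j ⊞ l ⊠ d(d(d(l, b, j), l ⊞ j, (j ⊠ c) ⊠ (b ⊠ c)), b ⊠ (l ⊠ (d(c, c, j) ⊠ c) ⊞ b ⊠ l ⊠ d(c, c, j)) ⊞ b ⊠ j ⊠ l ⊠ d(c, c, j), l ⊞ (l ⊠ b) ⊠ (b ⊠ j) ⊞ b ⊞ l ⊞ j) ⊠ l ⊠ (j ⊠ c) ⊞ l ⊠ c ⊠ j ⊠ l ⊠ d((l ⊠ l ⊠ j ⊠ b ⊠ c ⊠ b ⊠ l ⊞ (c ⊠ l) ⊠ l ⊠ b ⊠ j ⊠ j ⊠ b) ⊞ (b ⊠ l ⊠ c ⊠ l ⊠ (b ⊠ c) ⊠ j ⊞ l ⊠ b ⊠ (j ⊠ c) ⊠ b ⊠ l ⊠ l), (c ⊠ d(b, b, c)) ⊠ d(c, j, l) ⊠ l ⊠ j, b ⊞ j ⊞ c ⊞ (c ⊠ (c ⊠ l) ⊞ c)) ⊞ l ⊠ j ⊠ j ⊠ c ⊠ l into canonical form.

Answer: b ⊠ c ⊠ j ⊠ l ⊠ l ⊞ c ⊠ d(b ⊠ b ⊠ c ⊠ c ⊠ j ⊠ l ⊠ l ⊞ b ⊠ b ⊠ c ⊠ j ⊠ j ⊠ l ⊠ l ⊞ b ⊠ b ⊠ c ⊠ j ⊠ l ⊠ l ⊠ l ⊞ b ⊠ b ⊠ c ⊠ j ⊠ l ⊠ l ⊠ l, c ⊠ d(b, b, c) ⊠ d(c, j, l) ⊠ j ⊠ l, b ⊞ c ⊞ c ⊞ c ⊠ c ⊠ l ⊞ j) ⊠ j ⊠ l ⊠ l ⊞ c ⊠ d(d(b ⊠ c ⊠ l, c ⊞ j, j ⊞ l), b, b) ⊠ j ⊠ l ⊠ l ⊞ c ⊠ d(d(d(l, b, j), j ⊞ l, b ⊠ c ⊠ c ⊠ j), b ⊠ b ⊠ d(c, c, j) ⊠ l ⊞ b ⊠ c ⊠ d(c, c, j) ⊠ l ⊞ b ⊠ d(c, c, j) ⊠ j ⊠ l, b ⊞ b ⊠ b ⊠ j ⊠ l ⊞ j ⊞ l ⊞ l) ⊠ j ⊠ l ⊠ l ⊞ c ⊠ j ⊠ j ⊠ l ⊠ l ⊞ c ⊠ j ⊠ j ⊠ l ⊠ l

Derivation:
Distribute:  c ⊠ d(d(b ⊠ c ⊠ l, c ⊞ j, j ⊞ l), b, b) ⊠ j ⊠ l ⊠ l ⊞ b ⊠ c ⊠ j ⊠ l ⊠ l ⊞ c ⊠ j ⊠ j ⊠ l ⊠ l ⊞ c ⊠ d(d(d(l, b, j), j ⊞ l, b ⊠ c ⊠ c ⊠ j), b ⊠ b ⊠ d(c, c, j) ⊠ l ⊞ b ⊠ c ⊠ d(c, c, j) ⊠ l ⊞ b ⊠ d(c, c, j) ⊠ j ⊠ l, b ⊞ b ⊠ b ⊠ j ⊠ l ⊞ j ⊞ l ⊞ l) ⊠ j ⊠ l ⊠ l ⊞ c ⊠ d(b ⊠ b ⊠ c ⊠ c ⊠ j ⊠ l ⊠ l ⊞ b ⊠ b ⊠ c ⊠ j ⊠ j ⊠ l ⊠ l ⊞ b ⊠ b ⊠ c ⊠ j ⊠ l ⊠ l ⊠ l ⊞ b ⊠ b ⊠ c ⊠ j ⊠ l ⊠ l ⊠ l, c ⊠ d(b, b, c) ⊠ d(c, j, l) ⊠ j ⊠ l, b ⊞ c ⊞ c ⊞ c ⊠ c ⊠ l ⊞ j) ⊠ j ⊠ l ⊠ l ⊞ c ⊠ j ⊠ j ⊠ l ⊠ l
Sort arguments:  b ⊠ c ⊠ j ⊠ l ⊠ l ⊞ c ⊠ d(b ⊠ b ⊠ c ⊠ c ⊠ j ⊠ l ⊠ l ⊞ b ⊠ b ⊠ c ⊠ j ⊠ j ⊠ l ⊠ l ⊞ b ⊠ b ⊠ c ⊠ j ⊠ l ⊠ l ⊠ l ⊞ b ⊠ b ⊠ c ⊠ j ⊠ l ⊠ l ⊠ l, c ⊠ d(b, b, c) ⊠ d(c, j, l) ⊠ j ⊠ l, b ⊞ c ⊞ c ⊞ c ⊠ c ⊠ l ⊞ j) ⊠ j ⊠ l ⊠ l ⊞ c ⊠ d(d(b ⊠ c ⊠ l, c ⊞ j, j ⊞ l), b, b) ⊠ j ⊠ l ⊠ l ⊞ c ⊠ d(d(d(l, b, j), j ⊞ l, b ⊠ c ⊠ c ⊠ j), b ⊠ b ⊠ d(c, c, j) ⊠ l ⊞ b ⊠ c ⊠ d(c, c, j) ⊠ l ⊞ b ⊠ d(c, c, j) ⊠ j ⊠ l, b ⊞ b ⊠ b ⊠ j ⊠ l ⊞ j ⊞ l ⊞ l) ⊠ j ⊠ l ⊠ l ⊞ c ⊠ j ⊠ j ⊠ l ⊠ l ⊞ c ⊠ j ⊠ j ⊠ l ⊠ l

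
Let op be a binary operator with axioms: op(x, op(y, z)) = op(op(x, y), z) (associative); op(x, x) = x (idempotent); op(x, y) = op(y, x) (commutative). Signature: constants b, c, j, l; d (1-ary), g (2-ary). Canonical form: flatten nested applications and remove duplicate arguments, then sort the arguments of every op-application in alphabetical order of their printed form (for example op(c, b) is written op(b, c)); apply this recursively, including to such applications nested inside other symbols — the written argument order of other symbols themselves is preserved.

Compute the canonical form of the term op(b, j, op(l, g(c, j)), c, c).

Un-nest:  op(b, j, l, g(c, j), c, c)
Idempotence:  drop duplicate c
Order the arguments:  op(b, c, g(c, j), j, l)

Answer: op(b, c, g(c, j), j, l)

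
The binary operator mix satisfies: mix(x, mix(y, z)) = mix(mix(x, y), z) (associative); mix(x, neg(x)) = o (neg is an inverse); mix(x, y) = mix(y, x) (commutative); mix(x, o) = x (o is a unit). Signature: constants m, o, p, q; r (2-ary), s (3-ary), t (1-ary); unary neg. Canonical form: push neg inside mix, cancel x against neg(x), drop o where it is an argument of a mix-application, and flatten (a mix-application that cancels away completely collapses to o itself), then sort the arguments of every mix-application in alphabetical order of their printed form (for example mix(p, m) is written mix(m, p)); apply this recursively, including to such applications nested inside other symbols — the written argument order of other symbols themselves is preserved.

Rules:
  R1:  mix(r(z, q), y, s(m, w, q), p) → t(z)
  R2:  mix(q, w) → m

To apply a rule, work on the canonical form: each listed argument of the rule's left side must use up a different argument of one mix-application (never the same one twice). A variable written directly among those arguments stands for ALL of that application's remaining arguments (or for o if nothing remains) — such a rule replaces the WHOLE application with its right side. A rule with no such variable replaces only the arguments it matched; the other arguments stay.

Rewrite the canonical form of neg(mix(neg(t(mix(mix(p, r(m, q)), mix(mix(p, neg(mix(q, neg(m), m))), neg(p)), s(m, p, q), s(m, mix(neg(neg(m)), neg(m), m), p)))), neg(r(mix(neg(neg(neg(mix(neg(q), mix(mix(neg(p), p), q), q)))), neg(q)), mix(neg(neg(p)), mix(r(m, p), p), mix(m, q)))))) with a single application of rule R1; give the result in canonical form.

Canonical form:  mix(r(mix(neg(q), neg(q)), mix(m, p, p, q, r(m, p))), t(mix(neg(q), p, r(m, q), s(m, m, p), s(m, p, q))))
Match R1:  consume p, r(m, q), s(m, p, q);  w := p, y := mix(neg(q), s(m, m, p)), z := m
Every leftover argument binds to the variable; the entire application is replaced.
Result:  mix(r(mix(neg(q), neg(q)), mix(m, p, p, q, r(m, p))), t(t(m)))

Answer: mix(r(mix(neg(q), neg(q)), mix(m, p, p, q, r(m, p))), t(t(m)))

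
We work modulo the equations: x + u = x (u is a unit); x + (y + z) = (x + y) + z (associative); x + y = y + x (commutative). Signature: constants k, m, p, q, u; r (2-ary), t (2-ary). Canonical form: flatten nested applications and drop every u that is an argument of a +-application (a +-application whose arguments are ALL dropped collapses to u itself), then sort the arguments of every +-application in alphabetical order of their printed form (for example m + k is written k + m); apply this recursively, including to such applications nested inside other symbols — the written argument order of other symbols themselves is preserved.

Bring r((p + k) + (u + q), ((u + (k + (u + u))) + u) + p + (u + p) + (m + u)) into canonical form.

Focus inside:  ((u + (k + (u + u))) + u) + p + (u + p) + (m + u)
Flatten:  u + k + u + u + u + p + u + p + m + u
Unit:  drop u (×6)
Sort arguments:  k + m + p + p
Put back:  r(k + p + q, k + m + p + p)

Answer: r(k + p + q, k + m + p + p)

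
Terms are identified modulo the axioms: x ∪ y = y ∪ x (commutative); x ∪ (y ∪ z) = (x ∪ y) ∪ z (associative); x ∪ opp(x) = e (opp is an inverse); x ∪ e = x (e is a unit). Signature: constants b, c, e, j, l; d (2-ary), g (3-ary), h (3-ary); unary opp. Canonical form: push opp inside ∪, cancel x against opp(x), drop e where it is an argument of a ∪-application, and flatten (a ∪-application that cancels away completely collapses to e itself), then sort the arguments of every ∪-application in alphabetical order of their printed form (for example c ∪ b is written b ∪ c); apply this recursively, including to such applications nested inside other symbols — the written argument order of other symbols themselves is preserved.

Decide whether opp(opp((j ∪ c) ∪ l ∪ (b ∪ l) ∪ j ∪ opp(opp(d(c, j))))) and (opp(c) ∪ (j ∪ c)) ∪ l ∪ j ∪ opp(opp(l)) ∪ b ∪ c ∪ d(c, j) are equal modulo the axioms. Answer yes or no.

Left:  opp(opp((j ∪ c) ∪ l ∪ (b ∪ l) ∪ j ∪ opp(opp(d(c, j)))))
  Push opp inside:  distribute opp over ∪ and collapse double opp
  Collect:  j ∪ j ∪ c ∪ l ∪ l ∪ b ∪ d(c, j)
  Sort:  b ∪ c ∪ d(c, j) ∪ j ∪ j ∪ l ∪ l
Right:  (opp(c) ∪ (j ∪ c)) ∪ l ∪ j ∪ opp(opp(l)) ∪ b ∪ c ∪ d(c, j)
  Push opp inside:  distribute opp over ∪ and collapse double opp
  Collect:  c ∪ j ∪ j ∪ l ∪ l ∪ b ∪ d(c, j)
  Sort arguments:  b ∪ c ∪ d(c, j) ∪ j ∪ j ∪ l ∪ l

Answer: yes — both canonical forms are b ∪ c ∪ d(c, j) ∪ j ∪ j ∪ l ∪ l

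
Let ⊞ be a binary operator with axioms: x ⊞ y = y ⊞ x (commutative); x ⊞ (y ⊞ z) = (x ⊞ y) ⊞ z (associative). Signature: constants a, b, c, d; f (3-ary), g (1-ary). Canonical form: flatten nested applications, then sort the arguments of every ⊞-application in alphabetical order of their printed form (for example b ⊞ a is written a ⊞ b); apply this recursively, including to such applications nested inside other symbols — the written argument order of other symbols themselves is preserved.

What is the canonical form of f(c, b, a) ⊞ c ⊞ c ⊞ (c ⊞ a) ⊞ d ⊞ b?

Merge nested applications:  f(c, b, a) ⊞ c ⊞ c ⊞ c ⊞ a ⊞ d ⊞ b
Order the arguments:  a ⊞ b ⊞ c ⊞ c ⊞ c ⊞ d ⊞ f(c, b, a)

Answer: a ⊞ b ⊞ c ⊞ c ⊞ c ⊞ d ⊞ f(c, b, a)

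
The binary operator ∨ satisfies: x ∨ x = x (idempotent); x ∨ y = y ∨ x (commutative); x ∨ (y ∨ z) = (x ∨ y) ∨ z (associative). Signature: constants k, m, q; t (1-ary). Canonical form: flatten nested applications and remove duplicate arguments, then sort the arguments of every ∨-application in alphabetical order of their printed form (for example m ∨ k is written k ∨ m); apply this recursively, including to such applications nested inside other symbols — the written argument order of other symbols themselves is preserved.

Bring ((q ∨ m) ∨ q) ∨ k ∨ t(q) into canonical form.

Answer: k ∨ m ∨ q ∨ t(q)

Derivation:
Flatten:  q ∨ m ∨ q ∨ k ∨ t(q)
Deduplicate:  drop duplicate q
Sort arguments:  k ∨ m ∨ q ∨ t(q)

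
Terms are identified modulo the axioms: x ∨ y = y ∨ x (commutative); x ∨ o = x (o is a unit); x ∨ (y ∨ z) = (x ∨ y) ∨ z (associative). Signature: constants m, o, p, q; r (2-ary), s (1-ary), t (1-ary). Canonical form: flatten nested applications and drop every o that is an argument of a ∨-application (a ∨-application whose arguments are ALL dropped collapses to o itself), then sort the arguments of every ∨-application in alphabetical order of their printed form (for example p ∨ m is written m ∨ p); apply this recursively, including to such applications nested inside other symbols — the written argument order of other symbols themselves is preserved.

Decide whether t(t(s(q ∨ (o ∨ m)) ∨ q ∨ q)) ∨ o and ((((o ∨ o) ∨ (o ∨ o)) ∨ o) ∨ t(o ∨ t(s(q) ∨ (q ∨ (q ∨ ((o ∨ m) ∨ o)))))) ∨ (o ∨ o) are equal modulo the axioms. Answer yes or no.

Answer: no — t(t(q ∨ q ∨ s(m ∨ q))) vs t(t(m ∨ q ∨ q ∨ s(q)))

Derivation:
Left:  t(t(s(q ∨ (o ∨ m)) ∨ q ∨ q)) ∨ o
  Inside:  t(t(s(q ∨ (o ∨ m)) ∨ q ∨ q))  →  t(t(q ∨ q ∨ s(m ∨ q)))
  Units out:  drop o
  Sort:  t(t(q ∨ q ∨ s(m ∨ q)))
Right:  ((((o ∨ o) ∨ (o ∨ o)) ∨ o) ∨ t(o ∨ t(s(q) ∨ (q ∨ (q ∨ ((o ∨ m) ∨ o)))))) ∨ (o ∨ o)
  Un-nest:  o ∨ o ∨ o ∨ o ∨ o ∨ t(o ∨ t(s(q) ∨ (q ∨ (q ∨ ((o ∨ m) ∨ o))))) ∨ o ∨ o
  Inside:  t(o ∨ t(s(q) ∨ (q ∨ (q ∨ ((o ∨ m) ∨ o)))))  →  t(t(m ∨ q ∨ q ∨ s(q)))
  Drop the unit:  drop o (×7)
  Order the arguments:  t(t(m ∨ q ∨ q ∨ s(q)))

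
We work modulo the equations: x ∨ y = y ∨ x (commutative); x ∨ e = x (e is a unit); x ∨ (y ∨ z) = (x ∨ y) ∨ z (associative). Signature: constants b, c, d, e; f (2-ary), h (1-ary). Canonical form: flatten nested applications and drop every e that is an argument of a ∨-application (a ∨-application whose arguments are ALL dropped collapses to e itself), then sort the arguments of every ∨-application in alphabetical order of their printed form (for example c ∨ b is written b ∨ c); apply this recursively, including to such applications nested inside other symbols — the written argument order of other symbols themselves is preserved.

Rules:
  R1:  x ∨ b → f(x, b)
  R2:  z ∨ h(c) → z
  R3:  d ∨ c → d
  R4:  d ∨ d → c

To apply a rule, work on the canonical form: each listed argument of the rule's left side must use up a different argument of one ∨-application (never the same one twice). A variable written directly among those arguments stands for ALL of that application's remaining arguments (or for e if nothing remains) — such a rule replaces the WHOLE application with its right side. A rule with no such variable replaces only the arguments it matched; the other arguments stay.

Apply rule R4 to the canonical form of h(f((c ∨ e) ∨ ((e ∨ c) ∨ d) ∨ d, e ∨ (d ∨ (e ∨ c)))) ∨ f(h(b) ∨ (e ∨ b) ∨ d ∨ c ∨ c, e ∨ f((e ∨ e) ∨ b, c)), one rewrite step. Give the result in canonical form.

Canonical form:  f(b ∨ c ∨ c ∨ d ∨ h(b), f(b, c)) ∨ h(f(c ∨ c ∨ d ∨ d, c ∨ d))
R4 matches:  uses d, d
Result:  f(b ∨ c ∨ c ∨ d ∨ h(b), f(b, c)) ∨ h(f(c ∨ c ∨ c, c ∨ d))

Answer: f(b ∨ c ∨ c ∨ d ∨ h(b), f(b, c)) ∨ h(f(c ∨ c ∨ c, c ∨ d))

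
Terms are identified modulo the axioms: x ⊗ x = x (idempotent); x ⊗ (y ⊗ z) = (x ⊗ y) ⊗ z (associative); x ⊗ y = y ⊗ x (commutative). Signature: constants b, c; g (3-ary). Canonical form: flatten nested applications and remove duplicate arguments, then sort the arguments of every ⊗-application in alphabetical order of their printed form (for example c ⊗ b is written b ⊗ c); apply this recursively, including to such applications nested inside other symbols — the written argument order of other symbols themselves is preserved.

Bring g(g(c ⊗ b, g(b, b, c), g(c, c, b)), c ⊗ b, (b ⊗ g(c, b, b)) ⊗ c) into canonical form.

Work inside:  (b ⊗ g(c, b, b)) ⊗ c
Merge nested applications:  b ⊗ g(c, b, b) ⊗ c
Order the arguments:  b ⊗ c ⊗ g(c, b, b)
Reassemble:  g(g(b ⊗ c, g(b, b, c), g(c, c, b)), b ⊗ c, b ⊗ c ⊗ g(c, b, b))

Answer: g(g(b ⊗ c, g(b, b, c), g(c, c, b)), b ⊗ c, b ⊗ c ⊗ g(c, b, b))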